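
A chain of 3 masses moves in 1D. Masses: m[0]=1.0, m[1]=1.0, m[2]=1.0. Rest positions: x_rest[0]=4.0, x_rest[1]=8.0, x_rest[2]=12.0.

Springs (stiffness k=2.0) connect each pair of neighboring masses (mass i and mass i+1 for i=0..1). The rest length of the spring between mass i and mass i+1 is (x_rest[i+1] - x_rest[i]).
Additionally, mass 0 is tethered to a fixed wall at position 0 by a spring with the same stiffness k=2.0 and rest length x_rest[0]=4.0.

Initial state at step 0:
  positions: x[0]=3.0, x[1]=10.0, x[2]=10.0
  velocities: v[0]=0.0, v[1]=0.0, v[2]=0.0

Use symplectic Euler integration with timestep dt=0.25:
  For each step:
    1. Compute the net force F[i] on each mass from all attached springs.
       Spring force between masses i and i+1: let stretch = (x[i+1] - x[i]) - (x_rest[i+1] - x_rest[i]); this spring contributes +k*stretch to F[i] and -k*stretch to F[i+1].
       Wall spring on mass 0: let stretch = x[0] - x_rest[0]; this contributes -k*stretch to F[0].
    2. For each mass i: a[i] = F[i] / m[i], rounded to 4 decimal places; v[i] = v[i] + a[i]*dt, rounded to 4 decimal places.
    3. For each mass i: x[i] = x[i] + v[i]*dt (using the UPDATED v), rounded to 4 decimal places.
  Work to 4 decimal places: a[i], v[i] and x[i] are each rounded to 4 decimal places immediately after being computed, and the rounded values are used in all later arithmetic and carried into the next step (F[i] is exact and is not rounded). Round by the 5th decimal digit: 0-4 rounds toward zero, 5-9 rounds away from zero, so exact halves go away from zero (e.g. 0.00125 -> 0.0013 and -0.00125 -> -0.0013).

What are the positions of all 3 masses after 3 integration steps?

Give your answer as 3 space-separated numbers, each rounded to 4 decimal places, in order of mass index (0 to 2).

Answer: 4.9297 6.3321 12.2051

Derivation:
Step 0: x=[3.0000 10.0000 10.0000] v=[0.0000 0.0000 0.0000]
Step 1: x=[3.5000 9.1250 10.5000] v=[2.0000 -3.5000 2.0000]
Step 2: x=[4.2656 7.7188 11.3281] v=[3.0625 -5.6250 3.3125]
Step 3: x=[4.9297 6.3321 12.2051] v=[2.6563 -5.5470 3.5079]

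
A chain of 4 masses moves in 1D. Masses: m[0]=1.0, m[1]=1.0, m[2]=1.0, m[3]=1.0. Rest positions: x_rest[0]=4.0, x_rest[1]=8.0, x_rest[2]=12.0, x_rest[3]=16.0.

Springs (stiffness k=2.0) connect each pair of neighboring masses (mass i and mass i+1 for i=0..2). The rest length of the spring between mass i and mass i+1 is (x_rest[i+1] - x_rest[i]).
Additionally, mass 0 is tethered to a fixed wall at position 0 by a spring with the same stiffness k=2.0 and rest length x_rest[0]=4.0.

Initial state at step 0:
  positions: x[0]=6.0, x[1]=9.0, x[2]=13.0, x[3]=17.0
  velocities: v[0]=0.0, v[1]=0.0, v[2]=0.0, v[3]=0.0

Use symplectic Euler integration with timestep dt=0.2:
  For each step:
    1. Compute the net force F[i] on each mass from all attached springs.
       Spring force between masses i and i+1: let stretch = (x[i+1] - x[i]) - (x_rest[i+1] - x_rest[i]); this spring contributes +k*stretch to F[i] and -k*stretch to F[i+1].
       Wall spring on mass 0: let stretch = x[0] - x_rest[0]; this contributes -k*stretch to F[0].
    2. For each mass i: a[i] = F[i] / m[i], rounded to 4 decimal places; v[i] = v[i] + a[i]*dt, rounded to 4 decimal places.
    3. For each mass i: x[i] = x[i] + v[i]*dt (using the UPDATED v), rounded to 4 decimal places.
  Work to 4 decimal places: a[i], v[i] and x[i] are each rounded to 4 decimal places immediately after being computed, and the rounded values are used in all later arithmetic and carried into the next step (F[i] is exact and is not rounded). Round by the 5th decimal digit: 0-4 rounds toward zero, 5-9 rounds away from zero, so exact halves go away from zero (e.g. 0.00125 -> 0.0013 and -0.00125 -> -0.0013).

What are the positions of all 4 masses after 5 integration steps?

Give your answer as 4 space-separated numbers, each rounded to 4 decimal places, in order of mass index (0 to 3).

Step 0: x=[6.0000 9.0000 13.0000 17.0000] v=[0.0000 0.0000 0.0000 0.0000]
Step 1: x=[5.7600 9.0800 13.0000 17.0000] v=[-1.2000 0.4000 0.0000 0.0000]
Step 2: x=[5.3248 9.2080 13.0064 17.0000] v=[-2.1760 0.6400 0.0320 0.0000]
Step 3: x=[4.7743 9.3292 13.0284 17.0005] v=[-2.7526 0.6061 0.1101 0.0026]
Step 4: x=[4.2062 9.3820 13.0723 17.0033] v=[-2.8404 0.2638 0.2193 0.0138]
Step 5: x=[3.7157 9.3159 13.1354 17.0116] v=[-2.4526 -0.3304 0.3156 0.0414]

Answer: 3.7157 9.3159 13.1354 17.0116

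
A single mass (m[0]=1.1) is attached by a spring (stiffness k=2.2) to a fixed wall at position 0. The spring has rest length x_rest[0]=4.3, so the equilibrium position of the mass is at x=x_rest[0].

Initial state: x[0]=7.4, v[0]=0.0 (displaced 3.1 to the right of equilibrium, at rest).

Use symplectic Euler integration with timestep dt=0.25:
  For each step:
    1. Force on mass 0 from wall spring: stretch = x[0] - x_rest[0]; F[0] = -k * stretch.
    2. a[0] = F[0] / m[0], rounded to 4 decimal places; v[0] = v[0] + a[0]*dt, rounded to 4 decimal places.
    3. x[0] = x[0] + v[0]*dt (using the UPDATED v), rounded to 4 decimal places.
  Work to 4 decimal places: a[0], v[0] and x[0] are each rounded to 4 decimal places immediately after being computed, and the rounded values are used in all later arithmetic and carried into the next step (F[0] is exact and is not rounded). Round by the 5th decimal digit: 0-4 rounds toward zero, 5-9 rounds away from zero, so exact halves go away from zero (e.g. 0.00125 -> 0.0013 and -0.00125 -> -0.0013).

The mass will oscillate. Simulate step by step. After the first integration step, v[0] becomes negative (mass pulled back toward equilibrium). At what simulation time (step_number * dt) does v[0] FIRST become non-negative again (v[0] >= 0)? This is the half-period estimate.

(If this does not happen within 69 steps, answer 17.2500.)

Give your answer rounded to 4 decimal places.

Step 0: x=[7.4000] v=[0.0000]
Step 1: x=[7.0125] v=[-1.5500]
Step 2: x=[6.2859] v=[-2.9063]
Step 3: x=[5.3111] v=[-3.8993]
Step 4: x=[4.2099] v=[-4.4049]
Step 5: x=[3.1199] v=[-4.3599]
Step 6: x=[2.1774] v=[-3.7699]
Step 7: x=[1.5003] v=[-2.7086]
Step 8: x=[1.1731] v=[-1.3088]
Step 9: x=[1.2368] v=[0.2547]
First v>=0 after going negative at step 9, time=2.2500

Answer: 2.2500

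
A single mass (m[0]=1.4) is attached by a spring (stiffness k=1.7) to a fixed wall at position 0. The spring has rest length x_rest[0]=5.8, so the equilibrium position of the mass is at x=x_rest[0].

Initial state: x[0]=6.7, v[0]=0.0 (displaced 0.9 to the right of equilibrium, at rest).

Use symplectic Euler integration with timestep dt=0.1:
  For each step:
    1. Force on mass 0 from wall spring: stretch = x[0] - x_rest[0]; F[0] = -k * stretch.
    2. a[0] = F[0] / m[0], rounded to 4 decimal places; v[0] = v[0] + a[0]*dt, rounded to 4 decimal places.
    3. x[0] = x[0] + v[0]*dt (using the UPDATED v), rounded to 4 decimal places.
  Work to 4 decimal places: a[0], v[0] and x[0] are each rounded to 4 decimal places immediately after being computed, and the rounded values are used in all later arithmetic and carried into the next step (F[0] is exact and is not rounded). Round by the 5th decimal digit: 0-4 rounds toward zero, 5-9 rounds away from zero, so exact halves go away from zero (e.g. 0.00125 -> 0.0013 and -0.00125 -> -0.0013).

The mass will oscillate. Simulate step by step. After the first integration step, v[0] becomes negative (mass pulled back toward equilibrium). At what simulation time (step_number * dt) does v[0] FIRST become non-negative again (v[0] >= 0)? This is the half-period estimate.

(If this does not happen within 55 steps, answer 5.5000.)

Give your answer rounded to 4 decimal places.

Answer: 2.9000

Derivation:
Step 0: x=[6.7000] v=[0.0000]
Step 1: x=[6.6891] v=[-0.1093]
Step 2: x=[6.6674] v=[-0.2173]
Step 3: x=[6.6351] v=[-0.3226]
Step 4: x=[6.5927] v=[-0.4240]
Step 5: x=[6.5407] v=[-0.5203]
Step 6: x=[6.4797] v=[-0.6102]
Step 7: x=[6.4104] v=[-0.6927]
Step 8: x=[6.3337] v=[-0.7668]
Step 9: x=[6.2505] v=[-0.8316]
Step 10: x=[6.1619] v=[-0.8863]
Step 11: x=[6.0689] v=[-0.9303]
Step 12: x=[5.9726] v=[-0.9630]
Step 13: x=[5.8742] v=[-0.9840]
Step 14: x=[5.7749] v=[-0.9930]
Step 15: x=[5.6759] v=[-0.9900]
Step 16: x=[5.5784] v=[-0.9749]
Step 17: x=[5.4836] v=[-0.9480]
Step 18: x=[5.3926] v=[-0.9096]
Step 19: x=[5.3066] v=[-0.8601]
Step 20: x=[5.2266] v=[-0.8002]
Step 21: x=[5.1535] v=[-0.7306]
Step 22: x=[5.0883] v=[-0.6521]
Step 23: x=[5.0317] v=[-0.5657]
Step 24: x=[4.9845] v=[-0.4724]
Step 25: x=[4.9472] v=[-0.3734]
Step 26: x=[4.9202] v=[-0.2699]
Step 27: x=[4.9039] v=[-0.1631]
Step 28: x=[4.8985] v=[-0.0543]
Step 29: x=[4.9040] v=[0.0552]
First v>=0 after going negative at step 29, time=2.9000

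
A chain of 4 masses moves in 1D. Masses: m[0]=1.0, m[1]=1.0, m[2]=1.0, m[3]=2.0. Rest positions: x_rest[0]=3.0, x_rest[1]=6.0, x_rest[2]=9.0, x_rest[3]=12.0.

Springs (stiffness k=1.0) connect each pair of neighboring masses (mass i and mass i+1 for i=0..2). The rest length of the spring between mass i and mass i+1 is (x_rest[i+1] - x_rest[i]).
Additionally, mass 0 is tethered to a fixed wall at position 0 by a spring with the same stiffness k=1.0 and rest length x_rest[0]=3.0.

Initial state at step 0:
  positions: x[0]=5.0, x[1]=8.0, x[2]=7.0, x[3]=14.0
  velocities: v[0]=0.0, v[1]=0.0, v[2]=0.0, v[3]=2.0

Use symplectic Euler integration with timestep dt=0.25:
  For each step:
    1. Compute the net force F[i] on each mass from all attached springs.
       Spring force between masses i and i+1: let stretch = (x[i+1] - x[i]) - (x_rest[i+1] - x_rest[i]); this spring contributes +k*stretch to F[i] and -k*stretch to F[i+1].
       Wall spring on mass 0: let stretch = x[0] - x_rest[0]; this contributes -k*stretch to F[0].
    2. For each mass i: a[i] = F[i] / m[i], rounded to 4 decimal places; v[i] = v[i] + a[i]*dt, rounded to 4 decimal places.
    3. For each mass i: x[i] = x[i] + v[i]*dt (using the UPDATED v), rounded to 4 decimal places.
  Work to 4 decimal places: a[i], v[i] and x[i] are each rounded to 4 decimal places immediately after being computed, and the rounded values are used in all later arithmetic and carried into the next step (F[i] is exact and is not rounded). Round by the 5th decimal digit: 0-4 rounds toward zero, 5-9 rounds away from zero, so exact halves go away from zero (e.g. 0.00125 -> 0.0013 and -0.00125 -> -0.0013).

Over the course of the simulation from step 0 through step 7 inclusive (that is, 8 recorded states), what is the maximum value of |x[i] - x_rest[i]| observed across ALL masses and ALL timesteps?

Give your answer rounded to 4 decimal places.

Step 0: x=[5.0000 8.0000 7.0000 14.0000] v=[0.0000 0.0000 0.0000 2.0000]
Step 1: x=[4.8750 7.7500 7.5000 14.3750] v=[-0.5000 -1.0000 2.0000 1.5000]
Step 2: x=[4.6250 7.3047 8.4453 14.6289] v=[-1.0000 -1.7813 3.7813 1.0156]
Step 3: x=[4.2534 6.7632 9.7058 14.7833] v=[-1.4863 -2.1661 5.0421 0.6177]
Step 4: x=[3.7729 6.2487 11.0998 14.8728] v=[-1.9222 -2.0579 5.5758 0.3580]
Step 5: x=[3.2113 5.8827 12.4264 14.9382] v=[-2.2465 -1.4641 5.3063 0.2614]
Step 6: x=[2.6159 5.7587 13.5010 15.0188] v=[-2.3815 -0.4960 4.2983 0.3224]
Step 7: x=[2.0535 5.9222 14.1866 15.1457] v=[-2.2498 0.6539 2.7422 0.5077]
Max displacement = 5.1866

Answer: 5.1866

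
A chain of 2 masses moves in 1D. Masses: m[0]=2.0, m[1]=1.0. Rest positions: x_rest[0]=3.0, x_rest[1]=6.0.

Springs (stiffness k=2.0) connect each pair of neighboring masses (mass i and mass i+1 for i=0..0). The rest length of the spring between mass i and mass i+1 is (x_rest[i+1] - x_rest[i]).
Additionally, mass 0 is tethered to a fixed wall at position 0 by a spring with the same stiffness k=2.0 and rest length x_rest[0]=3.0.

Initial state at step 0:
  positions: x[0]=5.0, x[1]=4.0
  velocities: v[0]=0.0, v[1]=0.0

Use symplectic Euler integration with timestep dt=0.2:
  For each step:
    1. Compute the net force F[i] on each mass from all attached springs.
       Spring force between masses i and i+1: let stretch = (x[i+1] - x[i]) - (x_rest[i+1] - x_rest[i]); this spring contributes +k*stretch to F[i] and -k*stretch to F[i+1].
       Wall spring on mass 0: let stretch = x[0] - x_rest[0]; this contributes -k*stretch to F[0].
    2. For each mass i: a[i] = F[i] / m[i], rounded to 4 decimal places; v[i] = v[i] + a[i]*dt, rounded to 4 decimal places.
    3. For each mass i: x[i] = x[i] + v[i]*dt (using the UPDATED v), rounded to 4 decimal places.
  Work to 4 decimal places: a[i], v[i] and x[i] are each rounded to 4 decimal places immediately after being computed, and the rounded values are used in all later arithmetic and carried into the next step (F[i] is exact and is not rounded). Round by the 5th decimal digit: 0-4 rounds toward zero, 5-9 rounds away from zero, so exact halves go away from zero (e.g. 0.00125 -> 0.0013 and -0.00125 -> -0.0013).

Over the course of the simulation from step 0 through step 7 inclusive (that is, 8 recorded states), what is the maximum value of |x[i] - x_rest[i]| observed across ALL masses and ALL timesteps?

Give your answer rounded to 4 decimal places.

Step 0: x=[5.0000 4.0000] v=[0.0000 0.0000]
Step 1: x=[4.7600 4.3200] v=[-1.2000 1.6000]
Step 2: x=[4.3120 4.9152] v=[-2.2400 2.9760]
Step 3: x=[3.7156 5.7021] v=[-2.9818 3.9347]
Step 4: x=[3.0501 6.5701] v=[-3.3276 4.3401]
Step 5: x=[2.4034 7.3965] v=[-3.2336 4.1321]
Step 6: x=[1.8603 8.0635] v=[-2.7157 3.3349]
Step 7: x=[1.4909 8.4742] v=[-1.8471 2.0536]
Max displacement = 2.4742

Answer: 2.4742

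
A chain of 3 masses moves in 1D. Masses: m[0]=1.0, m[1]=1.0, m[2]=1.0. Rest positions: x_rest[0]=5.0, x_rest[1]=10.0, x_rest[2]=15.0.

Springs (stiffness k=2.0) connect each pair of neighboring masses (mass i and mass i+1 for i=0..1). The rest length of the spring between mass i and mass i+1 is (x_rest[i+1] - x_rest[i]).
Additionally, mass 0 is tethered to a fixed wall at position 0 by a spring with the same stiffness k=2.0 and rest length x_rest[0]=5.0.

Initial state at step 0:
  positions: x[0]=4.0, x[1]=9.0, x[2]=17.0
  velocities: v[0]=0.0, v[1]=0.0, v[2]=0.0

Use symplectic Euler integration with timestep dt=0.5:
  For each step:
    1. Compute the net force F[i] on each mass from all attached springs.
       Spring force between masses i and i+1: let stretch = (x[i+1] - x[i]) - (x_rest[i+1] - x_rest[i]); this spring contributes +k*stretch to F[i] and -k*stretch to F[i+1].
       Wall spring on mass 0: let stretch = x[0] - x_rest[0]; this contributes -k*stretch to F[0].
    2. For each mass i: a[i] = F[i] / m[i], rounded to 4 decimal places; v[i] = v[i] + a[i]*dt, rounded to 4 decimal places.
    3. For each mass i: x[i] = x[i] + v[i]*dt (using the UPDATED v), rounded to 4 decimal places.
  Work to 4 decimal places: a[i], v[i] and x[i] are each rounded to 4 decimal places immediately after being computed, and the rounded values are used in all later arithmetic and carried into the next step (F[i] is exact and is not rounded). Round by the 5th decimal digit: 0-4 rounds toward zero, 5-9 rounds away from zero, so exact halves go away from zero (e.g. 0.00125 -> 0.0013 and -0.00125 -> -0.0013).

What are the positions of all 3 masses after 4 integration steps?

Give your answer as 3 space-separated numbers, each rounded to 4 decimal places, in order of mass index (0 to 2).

Step 0: x=[4.0000 9.0000 17.0000] v=[0.0000 0.0000 0.0000]
Step 1: x=[4.5000 10.5000 15.5000] v=[1.0000 3.0000 -3.0000]
Step 2: x=[5.7500 11.5000 14.0000] v=[2.5000 2.0000 -3.0000]
Step 3: x=[7.0000 10.8750 13.7500] v=[2.5000 -1.2500 -0.5000]
Step 4: x=[6.6875 9.7500 14.5625] v=[-0.6250 -2.2500 1.6250]

Answer: 6.6875 9.7500 14.5625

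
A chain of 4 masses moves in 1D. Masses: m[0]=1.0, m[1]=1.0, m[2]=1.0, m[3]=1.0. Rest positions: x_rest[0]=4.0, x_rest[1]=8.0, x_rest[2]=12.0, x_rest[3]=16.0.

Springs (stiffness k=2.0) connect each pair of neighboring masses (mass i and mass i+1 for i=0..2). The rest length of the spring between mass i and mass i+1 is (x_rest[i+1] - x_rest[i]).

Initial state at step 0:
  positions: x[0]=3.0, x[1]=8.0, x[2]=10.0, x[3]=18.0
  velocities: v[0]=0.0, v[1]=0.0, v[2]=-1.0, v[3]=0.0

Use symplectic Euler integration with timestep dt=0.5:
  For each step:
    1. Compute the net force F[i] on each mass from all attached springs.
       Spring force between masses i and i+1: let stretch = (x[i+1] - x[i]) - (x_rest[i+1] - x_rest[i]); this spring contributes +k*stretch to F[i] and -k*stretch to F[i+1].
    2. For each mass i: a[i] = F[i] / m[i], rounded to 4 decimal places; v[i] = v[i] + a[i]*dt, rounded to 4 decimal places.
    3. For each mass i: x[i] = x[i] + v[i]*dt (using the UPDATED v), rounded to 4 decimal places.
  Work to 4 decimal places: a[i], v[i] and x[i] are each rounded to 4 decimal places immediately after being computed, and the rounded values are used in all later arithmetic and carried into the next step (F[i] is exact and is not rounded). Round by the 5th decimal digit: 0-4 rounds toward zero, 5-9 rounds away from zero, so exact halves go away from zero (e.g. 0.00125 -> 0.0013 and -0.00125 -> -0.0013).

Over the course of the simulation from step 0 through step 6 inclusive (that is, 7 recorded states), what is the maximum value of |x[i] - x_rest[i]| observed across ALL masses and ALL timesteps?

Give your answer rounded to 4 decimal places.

Step 0: x=[3.0000 8.0000 10.0000 18.0000] v=[0.0000 0.0000 -1.0000 0.0000]
Step 1: x=[3.5000 6.5000 12.5000 16.0000] v=[1.0000 -3.0000 5.0000 -4.0000]
Step 2: x=[3.5000 6.5000 13.7500 14.2500] v=[0.0000 0.0000 2.5000 -3.5000]
Step 3: x=[3.0000 8.6250 11.6250 14.2500] v=[-1.0000 4.2500 -4.2500 0.0000]
Step 4: x=[3.3125 9.4375 9.3125 14.9375] v=[0.6250 1.6250 -4.6250 1.3750]
Step 5: x=[4.6875 7.1250 9.8750 14.8125] v=[2.7500 -4.6250 1.1250 -0.2500]
Step 6: x=[5.2813 4.9688 11.5313 14.2188] v=[1.1875 -4.3125 3.3125 -1.1875]
Max displacement = 3.0312

Answer: 3.0312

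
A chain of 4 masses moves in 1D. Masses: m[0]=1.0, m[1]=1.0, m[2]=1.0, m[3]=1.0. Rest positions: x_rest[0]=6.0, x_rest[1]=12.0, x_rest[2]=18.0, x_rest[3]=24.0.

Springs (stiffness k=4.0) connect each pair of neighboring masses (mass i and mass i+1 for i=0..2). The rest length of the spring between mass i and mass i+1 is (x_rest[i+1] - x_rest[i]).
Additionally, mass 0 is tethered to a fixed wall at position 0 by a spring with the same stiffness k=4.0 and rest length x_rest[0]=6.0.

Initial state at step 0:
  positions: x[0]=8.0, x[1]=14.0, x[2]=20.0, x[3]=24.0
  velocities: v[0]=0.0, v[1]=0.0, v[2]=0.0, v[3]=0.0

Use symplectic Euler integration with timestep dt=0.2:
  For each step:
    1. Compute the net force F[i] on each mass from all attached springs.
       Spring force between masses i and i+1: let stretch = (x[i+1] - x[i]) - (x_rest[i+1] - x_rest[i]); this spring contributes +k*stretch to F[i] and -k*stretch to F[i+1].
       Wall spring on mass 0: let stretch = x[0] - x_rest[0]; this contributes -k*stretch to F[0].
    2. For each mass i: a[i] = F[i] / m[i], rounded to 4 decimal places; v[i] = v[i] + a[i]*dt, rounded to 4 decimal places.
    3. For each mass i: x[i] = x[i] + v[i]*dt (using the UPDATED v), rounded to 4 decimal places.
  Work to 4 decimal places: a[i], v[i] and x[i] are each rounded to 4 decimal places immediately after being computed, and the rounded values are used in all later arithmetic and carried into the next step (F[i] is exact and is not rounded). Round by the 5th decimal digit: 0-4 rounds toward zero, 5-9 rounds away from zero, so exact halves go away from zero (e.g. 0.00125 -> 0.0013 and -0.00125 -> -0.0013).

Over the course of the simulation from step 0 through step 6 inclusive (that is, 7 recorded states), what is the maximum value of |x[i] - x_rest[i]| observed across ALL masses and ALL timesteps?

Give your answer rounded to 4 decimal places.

Answer: 2.2154

Derivation:
Step 0: x=[8.0000 14.0000 20.0000 24.0000] v=[0.0000 0.0000 0.0000 0.0000]
Step 1: x=[7.6800 14.0000 19.6800 24.3200] v=[-1.6000 0.0000 -1.6000 1.6000]
Step 2: x=[7.1424 13.8976 19.1936 24.8576] v=[-2.6880 -0.5120 -2.4320 2.6880]
Step 3: x=[6.5428 13.5617 18.7661 25.4490] v=[-2.9978 -1.6794 -2.1376 2.9568]
Step 4: x=[6.0194 12.9355 18.5751 25.9311] v=[-2.6169 -3.1310 -0.9548 2.4105]
Step 5: x=[5.6395 12.1051 18.6588 26.1962] v=[-1.8995 -4.1522 0.4183 1.3257]
Step 6: x=[5.3918 11.2888 18.8999 26.2154] v=[-1.2386 -4.0817 1.2053 0.0958]
Max displacement = 2.2154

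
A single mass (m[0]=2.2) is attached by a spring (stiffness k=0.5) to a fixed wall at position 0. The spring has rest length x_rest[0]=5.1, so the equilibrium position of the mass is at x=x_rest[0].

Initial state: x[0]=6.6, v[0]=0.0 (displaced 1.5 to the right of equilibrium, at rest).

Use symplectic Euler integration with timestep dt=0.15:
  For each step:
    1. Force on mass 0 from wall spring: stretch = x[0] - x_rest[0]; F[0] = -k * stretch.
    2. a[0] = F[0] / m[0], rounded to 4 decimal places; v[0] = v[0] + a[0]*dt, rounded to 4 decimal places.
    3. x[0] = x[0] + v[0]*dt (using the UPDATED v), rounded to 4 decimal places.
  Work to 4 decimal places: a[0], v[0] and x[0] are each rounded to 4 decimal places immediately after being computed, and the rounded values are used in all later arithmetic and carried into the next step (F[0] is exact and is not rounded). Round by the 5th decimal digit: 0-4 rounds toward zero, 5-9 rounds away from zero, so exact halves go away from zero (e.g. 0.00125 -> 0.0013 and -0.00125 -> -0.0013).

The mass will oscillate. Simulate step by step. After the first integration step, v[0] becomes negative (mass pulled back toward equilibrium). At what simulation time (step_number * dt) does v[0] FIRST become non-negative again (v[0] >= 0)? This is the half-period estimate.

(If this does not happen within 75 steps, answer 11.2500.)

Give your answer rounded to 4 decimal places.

Answer: 6.6000

Derivation:
Step 0: x=[6.6000] v=[0.0000]
Step 1: x=[6.5923] v=[-0.0511]
Step 2: x=[6.5770] v=[-0.1020]
Step 3: x=[6.5541] v=[-0.1524]
Step 4: x=[6.5238] v=[-0.2020]
Step 5: x=[6.4862] v=[-0.2505]
Step 6: x=[6.4415] v=[-0.2978]
Step 7: x=[6.3900] v=[-0.3435]
Step 8: x=[6.3319] v=[-0.3875]
Step 9: x=[6.2675] v=[-0.4295]
Step 10: x=[6.1971] v=[-0.4693]
Step 11: x=[6.1211] v=[-0.5067]
Step 12: x=[6.0399] v=[-0.5415]
Step 13: x=[5.9539] v=[-0.5735]
Step 14: x=[5.8635] v=[-0.6026]
Step 15: x=[5.7692] v=[-0.6286]
Step 16: x=[5.6715] v=[-0.6514]
Step 17: x=[5.5709] v=[-0.6709]
Step 18: x=[5.4679] v=[-0.6870]
Step 19: x=[5.3630] v=[-0.6995]
Step 20: x=[5.2567] v=[-0.7085]
Step 21: x=[5.1496] v=[-0.7138]
Step 22: x=[5.0423] v=[-0.7155]
Step 23: x=[4.9353] v=[-0.7135]
Step 24: x=[4.8291] v=[-0.7079]
Step 25: x=[4.7243] v=[-0.6987]
Step 26: x=[4.6214] v=[-0.6859]
Step 27: x=[4.5210] v=[-0.6696]
Step 28: x=[4.4235] v=[-0.6499]
Step 29: x=[4.3295] v=[-0.6268]
Step 30: x=[4.2394] v=[-0.6005]
Step 31: x=[4.1537] v=[-0.5712]
Step 32: x=[4.0729] v=[-0.5389]
Step 33: x=[3.9973] v=[-0.5039]
Step 34: x=[3.9274] v=[-0.4663]
Step 35: x=[3.8635] v=[-0.4263]
Step 36: x=[3.8059] v=[-0.3842]
Step 37: x=[3.7549] v=[-0.3401]
Step 38: x=[3.7108] v=[-0.2942]
Step 39: x=[3.6738] v=[-0.2468]
Step 40: x=[3.6441] v=[-0.1982]
Step 41: x=[3.6218] v=[-0.1486]
Step 42: x=[3.6071] v=[-0.0982]
Step 43: x=[3.6000] v=[-0.0473]
Step 44: x=[3.6006] v=[0.0038]
First v>=0 after going negative at step 44, time=6.6000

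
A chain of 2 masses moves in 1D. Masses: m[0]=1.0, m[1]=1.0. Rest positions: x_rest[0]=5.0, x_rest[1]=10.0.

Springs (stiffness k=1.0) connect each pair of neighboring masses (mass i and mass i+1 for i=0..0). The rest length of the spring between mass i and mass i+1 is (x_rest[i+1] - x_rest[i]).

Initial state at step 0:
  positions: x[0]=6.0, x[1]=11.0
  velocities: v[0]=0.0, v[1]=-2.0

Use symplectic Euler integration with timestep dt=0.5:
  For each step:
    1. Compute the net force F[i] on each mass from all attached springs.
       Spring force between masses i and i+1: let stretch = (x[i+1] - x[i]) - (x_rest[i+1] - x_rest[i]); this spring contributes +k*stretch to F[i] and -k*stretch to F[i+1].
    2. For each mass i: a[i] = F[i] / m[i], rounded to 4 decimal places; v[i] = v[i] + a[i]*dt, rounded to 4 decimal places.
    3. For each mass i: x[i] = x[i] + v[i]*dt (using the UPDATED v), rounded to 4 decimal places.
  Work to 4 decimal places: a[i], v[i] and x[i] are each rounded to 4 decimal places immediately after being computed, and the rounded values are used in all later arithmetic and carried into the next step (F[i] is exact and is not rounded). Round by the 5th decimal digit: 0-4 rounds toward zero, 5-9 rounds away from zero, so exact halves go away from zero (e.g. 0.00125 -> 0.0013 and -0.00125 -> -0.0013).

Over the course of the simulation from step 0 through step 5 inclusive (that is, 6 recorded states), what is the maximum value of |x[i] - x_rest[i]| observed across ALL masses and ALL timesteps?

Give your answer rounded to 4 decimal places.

Step 0: x=[6.0000 11.0000] v=[0.0000 -2.0000]
Step 1: x=[6.0000 10.0000] v=[0.0000 -2.0000]
Step 2: x=[5.7500 9.2500] v=[-0.5000 -1.5000]
Step 3: x=[5.1250 8.8750] v=[-1.2500 -0.7500]
Step 4: x=[4.1875 8.8125] v=[-1.8750 -0.1250]
Step 5: x=[3.1563 8.8438] v=[-2.0625 0.0625]
Max displacement = 1.8437

Answer: 1.8437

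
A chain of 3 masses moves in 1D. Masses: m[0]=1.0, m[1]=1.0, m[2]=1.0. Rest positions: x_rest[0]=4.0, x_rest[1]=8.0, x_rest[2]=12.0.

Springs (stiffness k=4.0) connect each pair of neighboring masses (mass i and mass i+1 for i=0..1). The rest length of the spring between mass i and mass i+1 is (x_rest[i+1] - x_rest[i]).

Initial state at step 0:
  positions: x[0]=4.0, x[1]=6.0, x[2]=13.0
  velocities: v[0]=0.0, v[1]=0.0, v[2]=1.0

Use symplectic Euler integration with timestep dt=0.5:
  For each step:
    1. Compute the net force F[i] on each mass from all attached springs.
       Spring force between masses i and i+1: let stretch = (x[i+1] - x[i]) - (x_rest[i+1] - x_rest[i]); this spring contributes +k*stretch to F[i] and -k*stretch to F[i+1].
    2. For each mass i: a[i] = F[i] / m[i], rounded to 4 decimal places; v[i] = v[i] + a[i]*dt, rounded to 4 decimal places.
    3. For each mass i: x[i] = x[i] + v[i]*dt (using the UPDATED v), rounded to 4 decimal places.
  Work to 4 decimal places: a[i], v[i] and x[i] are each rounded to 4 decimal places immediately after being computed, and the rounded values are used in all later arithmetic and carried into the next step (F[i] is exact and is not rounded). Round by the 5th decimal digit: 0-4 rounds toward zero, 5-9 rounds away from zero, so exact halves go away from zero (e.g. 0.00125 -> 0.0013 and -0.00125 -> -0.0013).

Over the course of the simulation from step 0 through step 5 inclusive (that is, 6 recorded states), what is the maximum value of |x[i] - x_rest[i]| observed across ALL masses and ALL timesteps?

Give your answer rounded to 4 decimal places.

Answer: 3.5000

Derivation:
Step 0: x=[4.0000 6.0000 13.0000] v=[0.0000 0.0000 1.0000]
Step 1: x=[2.0000 11.0000 10.5000] v=[-4.0000 10.0000 -5.0000]
Step 2: x=[5.0000 6.5000 12.5000] v=[6.0000 -9.0000 4.0000]
Step 3: x=[5.5000 6.5000 12.5000] v=[1.0000 0.0000 0.0000]
Step 4: x=[3.0000 11.5000 10.5000] v=[-5.0000 10.0000 -4.0000]
Step 5: x=[5.0000 7.0000 13.5000] v=[4.0000 -9.0000 6.0000]
Max displacement = 3.5000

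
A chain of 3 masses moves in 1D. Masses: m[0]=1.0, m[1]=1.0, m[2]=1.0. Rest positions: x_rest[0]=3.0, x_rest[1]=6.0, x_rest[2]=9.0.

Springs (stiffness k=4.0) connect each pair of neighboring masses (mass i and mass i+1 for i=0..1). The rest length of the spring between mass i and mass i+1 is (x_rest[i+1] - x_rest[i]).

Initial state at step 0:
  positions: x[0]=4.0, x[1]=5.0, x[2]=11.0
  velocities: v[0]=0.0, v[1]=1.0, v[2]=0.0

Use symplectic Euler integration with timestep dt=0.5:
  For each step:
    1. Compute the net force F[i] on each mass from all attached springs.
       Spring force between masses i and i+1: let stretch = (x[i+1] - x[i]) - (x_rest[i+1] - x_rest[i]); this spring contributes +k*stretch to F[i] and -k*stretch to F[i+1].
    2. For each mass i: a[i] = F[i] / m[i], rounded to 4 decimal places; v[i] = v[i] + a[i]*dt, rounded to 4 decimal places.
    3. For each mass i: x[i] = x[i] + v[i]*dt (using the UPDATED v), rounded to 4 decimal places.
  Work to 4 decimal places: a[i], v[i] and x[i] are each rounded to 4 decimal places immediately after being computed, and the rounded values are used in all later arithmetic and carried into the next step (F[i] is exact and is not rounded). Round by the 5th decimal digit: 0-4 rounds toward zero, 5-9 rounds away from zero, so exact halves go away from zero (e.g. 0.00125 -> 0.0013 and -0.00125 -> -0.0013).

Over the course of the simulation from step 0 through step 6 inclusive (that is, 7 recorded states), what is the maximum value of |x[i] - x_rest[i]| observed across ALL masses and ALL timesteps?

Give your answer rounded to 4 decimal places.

Answer: 5.0000

Derivation:
Step 0: x=[4.0000 5.0000 11.0000] v=[0.0000 1.0000 0.0000]
Step 1: x=[2.0000 10.5000 8.0000] v=[-4.0000 11.0000 -6.0000]
Step 2: x=[5.5000 5.0000 10.5000] v=[7.0000 -11.0000 5.0000]
Step 3: x=[5.5000 5.5000 10.5000] v=[0.0000 1.0000 0.0000]
Step 4: x=[2.5000 11.0000 8.5000] v=[-6.0000 11.0000 -4.0000]
Step 5: x=[5.0000 5.5000 12.0000] v=[5.0000 -11.0000 7.0000]
Step 6: x=[5.0000 6.0000 12.0000] v=[0.0000 1.0000 0.0000]
Max displacement = 5.0000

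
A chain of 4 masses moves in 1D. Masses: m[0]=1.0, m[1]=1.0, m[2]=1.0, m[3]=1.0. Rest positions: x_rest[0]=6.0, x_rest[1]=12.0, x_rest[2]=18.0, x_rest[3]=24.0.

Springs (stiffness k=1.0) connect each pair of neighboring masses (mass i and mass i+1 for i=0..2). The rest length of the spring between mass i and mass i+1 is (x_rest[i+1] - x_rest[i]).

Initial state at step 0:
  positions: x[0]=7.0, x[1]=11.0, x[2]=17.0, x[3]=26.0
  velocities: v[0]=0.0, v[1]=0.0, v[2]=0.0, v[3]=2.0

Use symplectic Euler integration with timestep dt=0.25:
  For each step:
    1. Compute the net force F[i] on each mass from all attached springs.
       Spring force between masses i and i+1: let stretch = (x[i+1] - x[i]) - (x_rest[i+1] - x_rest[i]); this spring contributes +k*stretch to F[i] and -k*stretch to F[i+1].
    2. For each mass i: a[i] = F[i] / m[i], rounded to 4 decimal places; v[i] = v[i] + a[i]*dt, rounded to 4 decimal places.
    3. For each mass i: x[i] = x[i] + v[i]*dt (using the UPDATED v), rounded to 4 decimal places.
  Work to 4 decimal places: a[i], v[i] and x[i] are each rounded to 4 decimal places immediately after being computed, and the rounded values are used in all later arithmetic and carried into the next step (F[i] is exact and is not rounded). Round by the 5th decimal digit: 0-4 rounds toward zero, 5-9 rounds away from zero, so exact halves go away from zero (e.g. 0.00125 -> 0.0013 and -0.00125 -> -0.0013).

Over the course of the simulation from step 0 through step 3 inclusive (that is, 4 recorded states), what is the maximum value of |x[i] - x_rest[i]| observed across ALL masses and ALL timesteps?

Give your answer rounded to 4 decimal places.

Step 0: x=[7.0000 11.0000 17.0000 26.0000] v=[0.0000 0.0000 0.0000 2.0000]
Step 1: x=[6.8750 11.1250 17.1875 26.3125] v=[-0.5000 0.5000 0.7500 1.2500]
Step 2: x=[6.6406 11.3633 17.5664 26.4297] v=[-0.9375 0.9531 1.5156 0.4688]
Step 3: x=[6.3264 11.6941 18.1116 26.3680] v=[-1.2568 1.3232 2.1807 -0.2470]
Max displacement = 2.4297

Answer: 2.4297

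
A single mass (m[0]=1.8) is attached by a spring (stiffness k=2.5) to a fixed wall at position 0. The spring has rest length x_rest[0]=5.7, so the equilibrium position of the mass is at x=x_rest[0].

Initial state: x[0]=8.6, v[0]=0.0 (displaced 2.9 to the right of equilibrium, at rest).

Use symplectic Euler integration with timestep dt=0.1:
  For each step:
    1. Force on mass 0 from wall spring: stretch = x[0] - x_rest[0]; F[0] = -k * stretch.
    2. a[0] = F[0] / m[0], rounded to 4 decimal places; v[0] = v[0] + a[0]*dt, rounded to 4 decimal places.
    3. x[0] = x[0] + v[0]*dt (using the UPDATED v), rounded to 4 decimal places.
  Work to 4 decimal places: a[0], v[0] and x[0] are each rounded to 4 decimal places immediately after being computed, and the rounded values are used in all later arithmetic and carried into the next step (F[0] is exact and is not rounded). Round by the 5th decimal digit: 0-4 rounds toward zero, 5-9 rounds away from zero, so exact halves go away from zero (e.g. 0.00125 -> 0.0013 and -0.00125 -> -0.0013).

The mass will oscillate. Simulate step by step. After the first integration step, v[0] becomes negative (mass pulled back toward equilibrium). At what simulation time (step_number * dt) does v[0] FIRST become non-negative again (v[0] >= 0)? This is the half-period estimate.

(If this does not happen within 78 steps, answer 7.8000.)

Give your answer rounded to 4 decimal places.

Step 0: x=[8.6000] v=[0.0000]
Step 1: x=[8.5597] v=[-0.4028]
Step 2: x=[8.4797] v=[-0.8000]
Step 3: x=[8.3611] v=[-1.1861]
Step 4: x=[8.2055] v=[-1.5557]
Step 5: x=[8.0151] v=[-1.9037]
Step 6: x=[7.7926] v=[-2.2252]
Step 7: x=[7.5410] v=[-2.5158]
Step 8: x=[7.2639] v=[-2.7715]
Step 9: x=[6.9650] v=[-2.9887]
Step 10: x=[6.6486] v=[-3.1644]
Step 11: x=[6.3190] v=[-3.2962]
Step 12: x=[5.9808] v=[-3.3822]
Step 13: x=[5.6387] v=[-3.4212]
Step 14: x=[5.2974] v=[-3.4127]
Step 15: x=[4.9617] v=[-3.3568]
Step 16: x=[4.6363] v=[-3.2543]
Step 17: x=[4.3256] v=[-3.1066]
Step 18: x=[4.0340] v=[-2.9157]
Step 19: x=[3.7656] v=[-2.6843]
Step 20: x=[3.5240] v=[-2.4156]
Step 21: x=[3.3127] v=[-2.1134]
Step 22: x=[3.1345] v=[-1.7818]
Step 23: x=[2.9920] v=[-1.4255]
Step 24: x=[2.8871] v=[-1.0494]
Step 25: x=[2.8212] v=[-0.6587]
Step 26: x=[2.7953] v=[-0.2589]
Step 27: x=[2.8098] v=[0.1445]
First v>=0 after going negative at step 27, time=2.7000

Answer: 2.7000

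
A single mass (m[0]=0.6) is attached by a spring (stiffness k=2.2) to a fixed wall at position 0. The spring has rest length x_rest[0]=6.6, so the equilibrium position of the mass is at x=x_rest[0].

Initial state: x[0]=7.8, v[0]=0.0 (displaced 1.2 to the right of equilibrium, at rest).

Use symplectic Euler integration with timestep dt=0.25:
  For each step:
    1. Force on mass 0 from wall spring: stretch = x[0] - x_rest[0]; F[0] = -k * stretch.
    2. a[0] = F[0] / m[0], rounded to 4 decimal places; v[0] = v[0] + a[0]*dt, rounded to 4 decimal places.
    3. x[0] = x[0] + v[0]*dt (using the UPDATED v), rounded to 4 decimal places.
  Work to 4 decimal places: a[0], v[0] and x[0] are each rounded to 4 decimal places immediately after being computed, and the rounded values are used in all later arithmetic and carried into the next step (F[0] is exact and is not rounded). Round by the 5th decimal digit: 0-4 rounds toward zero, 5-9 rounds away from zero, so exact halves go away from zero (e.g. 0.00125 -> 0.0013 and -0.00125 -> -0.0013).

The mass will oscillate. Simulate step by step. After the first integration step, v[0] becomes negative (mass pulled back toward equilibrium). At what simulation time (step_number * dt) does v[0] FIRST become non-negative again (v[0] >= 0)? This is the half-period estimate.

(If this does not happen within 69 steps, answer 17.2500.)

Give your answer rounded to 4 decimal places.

Step 0: x=[7.8000] v=[0.0000]
Step 1: x=[7.5250] v=[-1.1000]
Step 2: x=[7.0380] v=[-1.9479]
Step 3: x=[6.4507] v=[-2.3494]
Step 4: x=[5.8976] v=[-2.2126]
Step 5: x=[5.5054] v=[-1.5687]
Step 6: x=[5.3641] v=[-0.5653]
Step 7: x=[5.5060] v=[0.5676]
First v>=0 after going negative at step 7, time=1.7500

Answer: 1.7500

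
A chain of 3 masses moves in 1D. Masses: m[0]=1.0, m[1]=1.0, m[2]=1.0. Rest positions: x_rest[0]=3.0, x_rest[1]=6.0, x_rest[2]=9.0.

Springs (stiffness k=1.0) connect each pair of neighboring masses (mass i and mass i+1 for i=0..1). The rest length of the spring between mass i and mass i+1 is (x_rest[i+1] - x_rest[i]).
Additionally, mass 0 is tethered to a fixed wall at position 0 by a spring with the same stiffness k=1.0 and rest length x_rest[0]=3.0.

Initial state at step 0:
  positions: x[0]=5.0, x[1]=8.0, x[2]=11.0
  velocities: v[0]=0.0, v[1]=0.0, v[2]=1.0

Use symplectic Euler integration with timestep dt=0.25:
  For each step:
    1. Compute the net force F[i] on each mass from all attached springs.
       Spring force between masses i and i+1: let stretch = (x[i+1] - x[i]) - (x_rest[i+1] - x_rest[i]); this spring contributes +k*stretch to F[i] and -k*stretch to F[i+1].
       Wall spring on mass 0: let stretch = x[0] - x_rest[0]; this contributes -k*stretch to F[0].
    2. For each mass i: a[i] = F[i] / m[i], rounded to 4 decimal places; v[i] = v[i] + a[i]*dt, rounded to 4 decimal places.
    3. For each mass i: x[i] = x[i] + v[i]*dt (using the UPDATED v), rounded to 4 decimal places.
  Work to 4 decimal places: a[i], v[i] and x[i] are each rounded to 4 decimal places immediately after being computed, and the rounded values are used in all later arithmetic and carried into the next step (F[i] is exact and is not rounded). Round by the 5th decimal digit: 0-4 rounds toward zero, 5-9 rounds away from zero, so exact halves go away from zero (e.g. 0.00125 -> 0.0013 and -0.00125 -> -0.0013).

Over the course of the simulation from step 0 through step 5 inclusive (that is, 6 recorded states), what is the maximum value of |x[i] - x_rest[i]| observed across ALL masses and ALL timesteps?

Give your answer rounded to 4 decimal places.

Step 0: x=[5.0000 8.0000 11.0000] v=[0.0000 0.0000 1.0000]
Step 1: x=[4.8750 8.0000 11.2500] v=[-0.5000 0.0000 1.0000]
Step 2: x=[4.6406 8.0078 11.4844] v=[-0.9375 0.0313 0.9375]
Step 3: x=[4.3266 8.0225 11.6890] v=[-1.2559 0.0587 0.8184]
Step 4: x=[3.9732 8.0354 11.8520] v=[-1.4136 0.0514 0.6518]
Step 5: x=[3.6254 8.0329 11.9639] v=[-1.3914 -0.0100 0.4477]
Max displacement = 2.9639

Answer: 2.9639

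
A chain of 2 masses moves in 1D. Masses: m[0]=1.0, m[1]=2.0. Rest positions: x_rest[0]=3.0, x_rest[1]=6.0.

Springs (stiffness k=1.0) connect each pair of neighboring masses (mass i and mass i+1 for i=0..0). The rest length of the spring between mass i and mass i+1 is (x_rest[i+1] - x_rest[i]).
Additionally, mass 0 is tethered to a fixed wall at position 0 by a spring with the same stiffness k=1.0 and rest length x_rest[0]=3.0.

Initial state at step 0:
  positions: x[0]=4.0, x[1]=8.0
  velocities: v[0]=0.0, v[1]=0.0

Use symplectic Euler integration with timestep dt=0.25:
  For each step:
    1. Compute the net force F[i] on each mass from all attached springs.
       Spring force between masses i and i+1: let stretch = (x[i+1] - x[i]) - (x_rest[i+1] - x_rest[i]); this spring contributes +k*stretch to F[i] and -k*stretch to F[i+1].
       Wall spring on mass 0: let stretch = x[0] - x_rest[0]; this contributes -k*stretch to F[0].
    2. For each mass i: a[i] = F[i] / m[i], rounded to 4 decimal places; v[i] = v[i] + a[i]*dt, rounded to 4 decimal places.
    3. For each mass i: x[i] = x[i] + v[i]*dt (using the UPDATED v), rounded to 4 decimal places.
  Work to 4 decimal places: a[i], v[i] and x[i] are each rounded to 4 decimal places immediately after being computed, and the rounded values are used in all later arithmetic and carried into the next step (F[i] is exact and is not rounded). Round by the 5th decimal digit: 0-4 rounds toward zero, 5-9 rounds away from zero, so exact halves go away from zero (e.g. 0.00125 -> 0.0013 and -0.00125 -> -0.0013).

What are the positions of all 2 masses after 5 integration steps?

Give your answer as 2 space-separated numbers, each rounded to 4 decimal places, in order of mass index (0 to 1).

Answer: 3.9399 7.5630

Derivation:
Step 0: x=[4.0000 8.0000] v=[0.0000 0.0000]
Step 1: x=[4.0000 7.9688] v=[0.0000 -0.1250]
Step 2: x=[3.9981 7.9073] v=[-0.0078 -0.2461]
Step 3: x=[3.9906 7.8174] v=[-0.0300 -0.3598]
Step 4: x=[3.9729 7.7016] v=[-0.0710 -0.4632]
Step 5: x=[3.9399 7.5630] v=[-0.1321 -0.5543]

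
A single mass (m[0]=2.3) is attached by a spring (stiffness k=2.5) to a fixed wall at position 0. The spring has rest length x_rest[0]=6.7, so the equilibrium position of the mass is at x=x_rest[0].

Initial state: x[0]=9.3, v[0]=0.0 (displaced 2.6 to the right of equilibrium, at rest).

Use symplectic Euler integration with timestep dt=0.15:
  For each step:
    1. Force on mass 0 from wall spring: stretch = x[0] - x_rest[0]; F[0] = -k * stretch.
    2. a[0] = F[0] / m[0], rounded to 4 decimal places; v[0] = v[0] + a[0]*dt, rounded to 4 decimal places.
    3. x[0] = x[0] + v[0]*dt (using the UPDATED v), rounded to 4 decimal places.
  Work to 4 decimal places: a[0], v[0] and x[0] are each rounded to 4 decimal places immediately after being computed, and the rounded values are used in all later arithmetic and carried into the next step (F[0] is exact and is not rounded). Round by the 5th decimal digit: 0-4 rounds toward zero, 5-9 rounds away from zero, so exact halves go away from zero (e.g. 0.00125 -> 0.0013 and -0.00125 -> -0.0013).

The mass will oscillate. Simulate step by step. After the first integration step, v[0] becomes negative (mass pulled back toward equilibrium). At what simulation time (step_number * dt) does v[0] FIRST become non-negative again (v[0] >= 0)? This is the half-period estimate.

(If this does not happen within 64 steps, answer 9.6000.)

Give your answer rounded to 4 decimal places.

Step 0: x=[9.3000] v=[0.0000]
Step 1: x=[9.2364] v=[-0.4239]
Step 2: x=[9.1108] v=[-0.8375]
Step 3: x=[8.9262] v=[-1.2306]
Step 4: x=[8.6872] v=[-1.5936]
Step 5: x=[8.3996] v=[-1.9176]
Step 6: x=[8.0704] v=[-2.1947]
Step 7: x=[7.7077] v=[-2.4181]
Step 8: x=[7.3203] v=[-2.5824]
Step 9: x=[6.9178] v=[-2.6835]
Step 10: x=[6.5100] v=[-2.7190]
Step 11: x=[6.1068] v=[-2.6880]
Step 12: x=[5.7181] v=[-2.5913]
Step 13: x=[5.3534] v=[-2.4312]
Step 14: x=[5.0217] v=[-2.2116]
Step 15: x=[4.7310] v=[-1.9380]
Step 16: x=[4.4885] v=[-1.6170]
Step 17: x=[4.3000] v=[-1.2564]
Step 18: x=[4.1702] v=[-0.8651]
Step 19: x=[4.1023] v=[-0.4526]
Step 20: x=[4.0979] v=[-0.0291]
Step 21: x=[4.1572] v=[0.3952]
First v>=0 after going negative at step 21, time=3.1500

Answer: 3.1500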